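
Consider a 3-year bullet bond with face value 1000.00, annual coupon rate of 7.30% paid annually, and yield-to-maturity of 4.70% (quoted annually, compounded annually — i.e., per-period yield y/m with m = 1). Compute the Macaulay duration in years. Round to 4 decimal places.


Answer: Macaulay duration = 2.8077 years

Derivation:
Coupon per period c = face * coupon_rate / m = 73.000000
Periods per year m = 1; per-period yield y/m = 0.047000
Number of cashflows N = 3
Cashflows (t years, CF_t, discount factor 1/(1+y/m)^(m*t), PV):
  t = 1.0000: CF_t = 73.000000, DF = 0.955110, PV = 69.723018
  t = 2.0000: CF_t = 73.000000, DF = 0.912235, PV = 66.593141
  t = 3.0000: CF_t = 1073.000000, DF = 0.871284, PV = 934.888197
Price P = sum_t PV_t = 1071.204356
Macaulay numerator sum_t t * PV_t:
  t * PV_t at t = 1.0000: 69.723018
  t * PV_t at t = 2.0000: 133.186281
  t * PV_t at t = 3.0000: 2804.664592
Macaulay duration D = (sum_t t * PV_t) / P = 3007.573891 / 1071.204356 = 2.807657


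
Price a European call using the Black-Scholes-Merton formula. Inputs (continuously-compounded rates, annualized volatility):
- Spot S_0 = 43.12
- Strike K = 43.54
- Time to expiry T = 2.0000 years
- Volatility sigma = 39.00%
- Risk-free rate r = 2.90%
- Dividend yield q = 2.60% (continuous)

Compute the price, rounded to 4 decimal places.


Answer: Price = 8.8351

Derivation:
d1 = (ln(S/K) + (r - q + 0.5*sigma^2) * T) / (sigma * sqrt(T)) = 0.26907565
d2 = d1 - sigma * sqrt(T) = -0.28246764
exp(-rT) = 0.94364995; exp(-qT) = 0.94932887
C = S_0 * exp(-qT) * N(d1) - K * exp(-rT) * N(d2)
N(d1) = 0.60606427; N(d2) = 0.38879248
C = 43.1200 * 0.94932887 * 0.60606427 - 43.5400 * 0.94364995 * 0.38879248 = 8.8351


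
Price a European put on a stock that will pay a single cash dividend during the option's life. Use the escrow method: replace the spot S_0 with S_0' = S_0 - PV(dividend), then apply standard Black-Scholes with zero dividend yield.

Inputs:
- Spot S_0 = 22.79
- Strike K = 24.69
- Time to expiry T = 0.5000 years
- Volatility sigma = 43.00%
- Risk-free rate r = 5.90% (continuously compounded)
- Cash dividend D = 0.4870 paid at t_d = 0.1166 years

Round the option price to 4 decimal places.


Answer: Price = 3.7065

Derivation:
PV(D) = D * exp(-r * t_d) = 0.4870 * 0.99314421 = 0.48366123
S_0' = S_0 - PV(D) = 22.7900 - 0.48366123 = 22.30633877
d1 = (ln(S_0'/K) + (r + sigma^2/2)*T) / (sigma*sqrt(T)) = -0.08486076
d2 = d1 - sigma*sqrt(T) = -0.38891667
exp(-rT) = 0.97093088
N(-d1) = 0.53381396; N(-d2) = 0.65133111
P = K * exp(-rT) * N(-d2) - S_0' * N(-d1) = 24.6900 * 0.97093088 * 0.65133111 - 22.30633877 * 0.53381396 = 3.7065


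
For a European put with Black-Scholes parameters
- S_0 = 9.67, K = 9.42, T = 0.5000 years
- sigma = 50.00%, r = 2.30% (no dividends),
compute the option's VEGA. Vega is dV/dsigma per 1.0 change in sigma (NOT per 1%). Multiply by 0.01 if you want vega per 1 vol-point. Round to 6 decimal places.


Answer: Vega = 2.620490

Derivation:
d1 = 0.2833892236; d2 = -0.0701641669
phi(d1) = 0.3832402280; exp(-qT) = 1.0000000000; exp(-rT) = 0.9885658722
Vega = S * exp(-qT) * phi(d1) * sqrt(T) = 9.6700 * 1.0000000000 * 0.3832402280 * 0.7071067812 = 2.620490


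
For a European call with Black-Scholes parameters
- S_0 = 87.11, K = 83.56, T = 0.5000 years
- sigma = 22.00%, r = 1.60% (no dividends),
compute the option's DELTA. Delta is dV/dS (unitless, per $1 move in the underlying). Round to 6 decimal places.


d1 = 0.3966660198; d2 = 0.2411025279
phi(d1) = 0.3687595406; exp(-qT) = 1.0000000000; exp(-rT) = 0.9920319148
N(d1) = 0.6541931195
Delta = exp(-qT) * N(d1) = 1.0000000000 * 0.6541931195 = 0.654193

Answer: Delta = 0.654193


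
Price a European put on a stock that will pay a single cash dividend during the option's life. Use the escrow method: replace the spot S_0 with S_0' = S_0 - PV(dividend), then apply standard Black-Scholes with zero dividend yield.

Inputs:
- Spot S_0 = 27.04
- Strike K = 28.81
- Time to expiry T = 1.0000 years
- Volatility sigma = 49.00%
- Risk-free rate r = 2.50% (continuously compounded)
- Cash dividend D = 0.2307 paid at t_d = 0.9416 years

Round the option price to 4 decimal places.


PV(D) = D * exp(-r * t_d) = 0.2307 * 0.97673490 = 0.22533274
S_0' = S_0 - PV(D) = 27.0400 - 0.22533274 = 26.81466726
d1 = (ln(S_0'/K) + (r + sigma^2/2)*T) / (sigma*sqrt(T)) = 0.14954383
d2 = d1 - sigma*sqrt(T) = -0.34045617
exp(-rT) = 0.97530991
N(-d1) = 0.44056227; N(-d2) = 0.63324349
P = K * exp(-rT) * N(-d2) - S_0' * N(-d1) = 28.8100 * 0.97530991 * 0.63324349 - 26.81466726 * 0.44056227 = 5.9798

Answer: Price = 5.9798


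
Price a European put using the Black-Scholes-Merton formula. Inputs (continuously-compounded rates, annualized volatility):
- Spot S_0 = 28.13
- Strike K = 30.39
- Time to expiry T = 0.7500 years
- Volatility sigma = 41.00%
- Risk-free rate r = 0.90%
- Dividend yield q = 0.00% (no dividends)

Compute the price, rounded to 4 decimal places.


d1 = (ln(S/K) + (r - q + 0.5*sigma^2) * T) / (sigma * sqrt(T)) = -0.02109296
d2 = d1 - sigma * sqrt(T) = -0.37616337
exp(-rT) = 0.99327273; exp(-qT) = 1.00000000
P = K * exp(-rT) * N(-d2) - S_0 * exp(-qT) * N(-d1)
N(-d1) = 0.50841425; N(-d2) = 0.64660228
P = 30.3900 * 0.99327273 * 0.64660228 - 28.1300 * 1.00000000 * 0.50841425 = 5.2164

Answer: Price = 5.2164


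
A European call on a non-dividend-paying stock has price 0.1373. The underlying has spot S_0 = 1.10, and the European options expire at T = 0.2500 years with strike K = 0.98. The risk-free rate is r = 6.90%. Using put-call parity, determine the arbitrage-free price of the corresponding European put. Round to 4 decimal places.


Put-call parity: C - P = S_0 * exp(-qT) - K * exp(-rT).
S_0 * exp(-qT) = 1.1000 * 1.00000000 = 1.10000000
K * exp(-rT) = 0.9800 * 0.98289793 = 0.96323997
P = C - S*exp(-qT) + K*exp(-rT)
P = 0.1373 - 1.10000000 + 0.96323997 = 0.0005

Answer: Put price = 0.0005


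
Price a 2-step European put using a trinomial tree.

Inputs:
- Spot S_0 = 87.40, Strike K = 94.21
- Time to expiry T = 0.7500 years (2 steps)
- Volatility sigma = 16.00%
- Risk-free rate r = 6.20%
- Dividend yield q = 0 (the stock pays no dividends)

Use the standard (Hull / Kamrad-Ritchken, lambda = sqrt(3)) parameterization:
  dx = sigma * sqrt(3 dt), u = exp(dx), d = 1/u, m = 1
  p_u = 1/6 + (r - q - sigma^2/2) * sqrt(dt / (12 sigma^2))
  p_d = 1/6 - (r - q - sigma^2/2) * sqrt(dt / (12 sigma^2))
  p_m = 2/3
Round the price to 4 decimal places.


dt = T/N = 0.375000; dx = sigma*sqrt(3*dt) = 0.169706
u = exp(dx) = 1.184956; d = 1/u = 0.843913
p_u = 0.221026, p_m = 0.666667, p_d = 0.112308
Discount per step: exp(-r*dt) = 0.977018
Stock lattice S(k, j) with j the centered position index:
  k=0: S(0,+0) = 87.4000
  k=1: S(1,-1) = 73.7580; S(1,+0) = 87.4000; S(1,+1) = 103.5652
  k=2: S(2,-2) = 62.2454; S(2,-1) = 73.7580; S(2,+0) = 87.4000; S(2,+1) = 103.5652; S(2,+2) = 122.7201
Terminal payoffs V(N, j) = max(K - S_T, 0):
  V(2,-2) = 31.964638; V(2,-1) = 20.451986; V(2,+0) = 6.810000; V(2,+1) = 0.000000; V(2,+2) = 0.000000
Backward induction: V(k, j) = exp(-r*dt) * [p_u * V(k+1, j+1) + p_m * V(k+1, j) + p_d * V(k+1, j-1)]
  V(1,-1) = exp(-r*dt) * [p_u*6.810000 + p_m*20.451986 + p_d*31.964638] = 18.299277
  V(1,+0) = exp(-r*dt) * [p_u*0.000000 + p_m*6.810000 + p_d*20.451986] = 6.679794
  V(1,+1) = exp(-r*dt) * [p_u*0.000000 + p_m*0.000000 + p_d*6.810000] = 0.747239
  V(0,+0) = exp(-r*dt) * [p_u*0.747239 + p_m*6.679794 + p_d*18.299277] = 6.520138

Answer: Price = V(0,0) = 6.5201


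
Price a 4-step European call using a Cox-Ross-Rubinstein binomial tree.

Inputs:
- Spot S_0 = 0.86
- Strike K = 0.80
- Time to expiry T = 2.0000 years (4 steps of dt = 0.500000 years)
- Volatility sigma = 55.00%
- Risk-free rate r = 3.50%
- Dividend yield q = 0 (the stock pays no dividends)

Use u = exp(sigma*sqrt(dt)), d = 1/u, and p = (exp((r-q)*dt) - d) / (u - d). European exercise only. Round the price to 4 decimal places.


dt = T/N = 0.500000
u = exp(sigma*sqrt(dt)) = 1.475370; d = 1/u = 0.677796
p = (exp((r-q)*dt) - d) / (u - d) = 0.426115
Discount per step: exp(-r*dt) = 0.982652
Stock lattice S(k, i) with i counting down-moves:
  k=0: S(0,0) = 0.8600
  k=1: S(1,0) = 1.2688; S(1,1) = 0.5829
  k=2: S(2,0) = 1.8720; S(2,1) = 0.8600; S(2,2) = 0.3951
  k=3: S(3,0) = 2.7619; S(3,1) = 1.2688; S(3,2) = 0.5829; S(3,3) = 0.2678
  k=4: S(4,0) = 4.0748; S(4,1) = 1.8720; S(4,2) = 0.8600; S(4,3) = 0.3951; S(4,4) = 0.1815
Terminal payoffs V(N, i) = max(S_T - K, 0):
  V(4,0) = 3.274761; V(4,1) = 1.071976; V(4,2) = 0.060000; V(4,3) = 0.000000; V(4,4) = 0.000000
Backward induction: V(k, i) = exp(-r*dt) * [p * V(k+1, i) + (1-p) * V(k+1, i+1)].
  V(3,0) = exp(-r*dt) * [p*3.274761 + (1-p)*1.071976] = 1.975735
  V(3,1) = exp(-r*dt) * [p*1.071976 + (1-p)*0.060000] = 0.482696
  V(3,2) = exp(-r*dt) * [p*0.060000 + (1-p)*0.000000] = 0.025123
  V(3,3) = exp(-r*dt) * [p*0.000000 + (1-p)*0.000000] = 0.000000
  V(2,0) = exp(-r*dt) * [p*1.975735 + (1-p)*0.482696] = 1.099492
  V(2,1) = exp(-r*dt) * [p*0.482696 + (1-p)*0.025123] = 0.216284
  V(2,2) = exp(-r*dt) * [p*0.025123 + (1-p)*0.000000] = 0.010520
  V(1,0) = exp(-r*dt) * [p*1.099492 + (1-p)*0.216284] = 0.582351
  V(1,1) = exp(-r*dt) * [p*0.216284 + (1-p)*0.010520] = 0.096495
  V(0,0) = exp(-r*dt) * [p*0.582351 + (1-p)*0.096495] = 0.298260

Answer: Price = V(0,0) = 0.2983


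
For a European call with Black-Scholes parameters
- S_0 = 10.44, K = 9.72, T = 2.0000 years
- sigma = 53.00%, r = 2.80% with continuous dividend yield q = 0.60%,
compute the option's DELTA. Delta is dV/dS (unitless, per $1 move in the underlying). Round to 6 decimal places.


d1 = 0.5288077570; d2 = -0.2207254310
phi(d1) = 0.3468865995; exp(-qT) = 0.9880717129; exp(-rT) = 0.9455391359
N(d1) = 0.7015305919
Delta = exp(-qT) * N(d1) = 0.9880717129 * 0.7015305919 = 0.693163

Answer: Delta = 0.693163


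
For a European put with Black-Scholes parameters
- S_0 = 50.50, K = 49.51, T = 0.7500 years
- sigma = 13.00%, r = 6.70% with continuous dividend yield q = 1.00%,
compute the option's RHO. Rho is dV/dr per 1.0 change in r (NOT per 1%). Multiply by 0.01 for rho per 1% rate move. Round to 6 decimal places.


Answer: Rho = -10.904182

Derivation:
d1 = 0.6118684155; d2 = 0.4992851130
phi(d1) = 0.3308368213; exp(-qT) = 0.9925280548; exp(-rT) = 0.9509916469
N(-d2) = 0.3087892706
Rho = -K*T*exp(-rT)*N(-d2) = -49.5100 * 0.7500 * 0.9509916469 * 0.3087892706 = -10.904182


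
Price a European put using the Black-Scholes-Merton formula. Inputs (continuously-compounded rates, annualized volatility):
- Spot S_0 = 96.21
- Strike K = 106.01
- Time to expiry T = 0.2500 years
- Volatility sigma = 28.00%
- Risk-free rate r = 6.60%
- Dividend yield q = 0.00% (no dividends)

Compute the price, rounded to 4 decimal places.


Answer: Price = 10.5248

Derivation:
d1 = (ln(S/K) + (r - q + 0.5*sigma^2) * T) / (sigma * sqrt(T)) = -0.50500091
d2 = d1 - sigma * sqrt(T) = -0.64500091
exp(-rT) = 0.98363538; exp(-qT) = 1.00000000
P = K * exp(-rT) * N(-d2) - S_0 * exp(-qT) * N(-d1)
N(-d1) = 0.69322090; N(-d2) = 0.74053670
P = 106.0100 * 0.98363538 * 0.74053670 - 96.2100 * 1.00000000 * 0.69322090 = 10.5248


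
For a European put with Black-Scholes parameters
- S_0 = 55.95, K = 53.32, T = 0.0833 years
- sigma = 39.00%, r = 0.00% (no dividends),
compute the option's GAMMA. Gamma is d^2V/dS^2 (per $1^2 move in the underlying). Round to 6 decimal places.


d1 = 0.4840220787; d2 = 0.3714612951
phi(d1) = 0.3548439302; exp(-qT) = 1.0000000000; exp(-rT) = 1.0000000000
Gamma = exp(-qT) * phi(d1) / (S * sigma * sqrt(T)) = 1.0000000000 * 0.3548439302 / (55.9500 * 0.3900 * 0.2886173938) = 0.056344

Answer: Gamma = 0.056344


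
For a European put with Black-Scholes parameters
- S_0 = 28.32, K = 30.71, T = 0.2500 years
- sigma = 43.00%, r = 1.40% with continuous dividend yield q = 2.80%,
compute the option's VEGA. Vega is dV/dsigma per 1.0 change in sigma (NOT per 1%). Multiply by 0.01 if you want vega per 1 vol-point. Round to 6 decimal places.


Answer: Vega = 5.385414

Derivation:
d1 = -0.2856165843; d2 = -0.5006165843
phi(d1) = 0.3829974492; exp(-qT) = 0.9930244429; exp(-rT) = 0.9965061179
Vega = S * exp(-qT) * phi(d1) * sqrt(T) = 28.3200 * 0.9930244429 * 0.3829974492 * 0.5000000000 = 5.385414


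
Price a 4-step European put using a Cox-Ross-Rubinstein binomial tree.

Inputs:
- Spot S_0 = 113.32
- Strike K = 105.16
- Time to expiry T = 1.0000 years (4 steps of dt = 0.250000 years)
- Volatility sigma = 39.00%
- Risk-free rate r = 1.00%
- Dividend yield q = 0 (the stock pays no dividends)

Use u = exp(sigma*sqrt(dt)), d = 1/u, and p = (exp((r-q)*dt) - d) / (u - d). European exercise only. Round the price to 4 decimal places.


dt = T/N = 0.250000
u = exp(sigma*sqrt(dt)) = 1.215311; d = 1/u = 0.822835
p = (exp((r-q)*dt) - d) / (u - d) = 0.457782
Discount per step: exp(-r*dt) = 0.997503
Stock lattice S(k, i) with i counting down-moves:
  k=0: S(0,0) = 113.3200
  k=1: S(1,0) = 137.7190; S(1,1) = 93.2436
  k=2: S(2,0) = 167.3715; S(2,1) = 113.3200; S(2,2) = 76.7241
  k=3: S(3,0) = 203.4084; S(3,1) = 137.7190; S(3,2) = 93.2436; S(3,3) = 63.1312
  k=4: S(4,0) = 247.2044; S(4,1) = 167.3715; S(4,2) = 113.3200; S(4,3) = 76.7241; S(4,4) = 51.9466
Terminal payoffs V(N, i) = max(K - S_T, 0):
  V(4,0) = 0.000000; V(4,1) = 0.000000; V(4,2) = 0.000000; V(4,3) = 28.435915; V(4,4) = 53.213431
Backward induction: V(k, i) = exp(-r*dt) * [p * V(k+1, i) + (1-p) * V(k+1, i+1)].
  V(3,0) = exp(-r*dt) * [p*0.000000 + (1-p)*0.000000] = 0.000000
  V(3,1) = exp(-r*dt) * [p*0.000000 + (1-p)*0.000000] = 0.000000
  V(3,2) = exp(-r*dt) * [p*0.000000 + (1-p)*28.435915] = 15.379976
  V(3,3) = exp(-r*dt) * [p*28.435915 + (1-p)*53.213431] = 41.766192
  V(2,0) = exp(-r*dt) * [p*0.000000 + (1-p)*0.000000] = 0.000000
  V(2,1) = exp(-r*dt) * [p*0.000000 + (1-p)*15.379976] = 8.318483
  V(2,2) = exp(-r*dt) * [p*15.379976 + (1-p)*41.766192] = 29.612941
  V(1,0) = exp(-r*dt) * [p*0.000000 + (1-p)*8.318483] = 4.499172
  V(1,1) = exp(-r*dt) * [p*8.318483 + (1-p)*29.612941] = 19.815129
  V(0,0) = exp(-r*dt) * [p*4.499172 + (1-p)*19.815129] = 12.771795

Answer: Price = V(0,0) = 12.7718


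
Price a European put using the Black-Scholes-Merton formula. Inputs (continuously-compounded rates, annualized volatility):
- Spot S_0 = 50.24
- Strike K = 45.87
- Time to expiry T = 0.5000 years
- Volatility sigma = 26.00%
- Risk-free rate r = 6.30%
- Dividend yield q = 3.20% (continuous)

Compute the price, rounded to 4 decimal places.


d1 = (ln(S/K) + (r - q + 0.5*sigma^2) * T) / (sigma * sqrt(T)) = 0.67120868
d2 = d1 - sigma * sqrt(T) = 0.48736091
exp(-rT) = 0.96899096; exp(-qT) = 0.98412732
P = K * exp(-rT) * N(-d2) - S_0 * exp(-qT) * N(-d1)
N(-d1) = 0.25104380; N(-d2) = 0.31300129
P = 45.8700 * 0.96899096 * 0.31300129 - 50.2400 * 0.98412732 * 0.25104380 = 1.4999

Answer: Price = 1.4999


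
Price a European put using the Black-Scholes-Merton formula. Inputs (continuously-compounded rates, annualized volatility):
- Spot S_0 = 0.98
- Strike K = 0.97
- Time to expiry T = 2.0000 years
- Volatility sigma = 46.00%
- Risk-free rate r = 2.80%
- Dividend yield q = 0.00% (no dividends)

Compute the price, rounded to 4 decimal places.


Answer: Price = 0.2117

Derivation:
d1 = (ln(S/K) + (r - q + 0.5*sigma^2) * T) / (sigma * sqrt(T)) = 0.42711786
d2 = d1 - sigma * sqrt(T) = -0.22342038
exp(-rT) = 0.94553914; exp(-qT) = 1.00000000
P = K * exp(-rT) * N(-d2) - S_0 * exp(-qT) * N(-d1)
N(-d1) = 0.33464674; N(-d2) = 0.58839583
P = 0.9700 * 0.94553914 * 0.58839583 - 0.9800 * 1.00000000 * 0.33464674 = 0.2117


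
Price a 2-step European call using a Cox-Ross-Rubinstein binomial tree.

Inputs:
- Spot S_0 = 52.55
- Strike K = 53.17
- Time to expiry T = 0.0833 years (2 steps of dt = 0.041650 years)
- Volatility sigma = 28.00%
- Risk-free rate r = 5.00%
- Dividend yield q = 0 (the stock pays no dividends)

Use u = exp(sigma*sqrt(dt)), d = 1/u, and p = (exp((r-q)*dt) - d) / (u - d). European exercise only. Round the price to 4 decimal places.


Answer: Price = V(0,0) = 1.4523

Derivation:
dt = T/N = 0.041650
u = exp(sigma*sqrt(dt)) = 1.058808; d = 1/u = 0.944459
p = (exp((r-q)*dt) - d) / (u - d) = 0.503949
Discount per step: exp(-r*dt) = 0.997920
Stock lattice S(k, i) with i counting down-moves:
  k=0: S(0,0) = 52.5500
  k=1: S(1,0) = 55.6403; S(1,1) = 49.6313
  k=2: S(2,0) = 58.9124; S(2,1) = 52.5500; S(2,2) = 46.8747
Terminal payoffs V(N, i) = max(S_T - K, 0):
  V(2,0) = 5.742409; V(2,1) = 0.000000; V(2,2) = 0.000000
Backward induction: V(k, i) = exp(-r*dt) * [p * V(k+1, i) + (1-p) * V(k+1, i+1)].
  V(1,0) = exp(-r*dt) * [p*5.742409 + (1-p)*0.000000] = 2.887860
  V(1,1) = exp(-r*dt) * [p*0.000000 + (1-p)*0.000000] = 0.000000
  V(0,0) = exp(-r*dt) * [p*2.887860 + (1-p)*0.000000] = 1.452306


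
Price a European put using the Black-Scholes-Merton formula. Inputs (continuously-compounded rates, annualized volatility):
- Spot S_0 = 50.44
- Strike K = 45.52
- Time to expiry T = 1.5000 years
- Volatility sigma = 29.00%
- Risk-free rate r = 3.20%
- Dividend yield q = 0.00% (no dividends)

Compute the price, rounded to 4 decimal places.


d1 = (ln(S/K) + (r - q + 0.5*sigma^2) * T) / (sigma * sqrt(T)) = 0.60169525
d2 = d1 - sigma * sqrt(T) = 0.24651924
exp(-rT) = 0.95313379; exp(-qT) = 1.00000000
P = K * exp(-rT) * N(-d2) - S_0 * exp(-qT) * N(-d1)
N(-d1) = 0.27368850; N(-d2) = 0.40264016
P = 45.5200 * 0.95313379 * 0.40264016 - 50.4400 * 1.00000000 * 0.27368850 = 3.6644

Answer: Price = 3.6644


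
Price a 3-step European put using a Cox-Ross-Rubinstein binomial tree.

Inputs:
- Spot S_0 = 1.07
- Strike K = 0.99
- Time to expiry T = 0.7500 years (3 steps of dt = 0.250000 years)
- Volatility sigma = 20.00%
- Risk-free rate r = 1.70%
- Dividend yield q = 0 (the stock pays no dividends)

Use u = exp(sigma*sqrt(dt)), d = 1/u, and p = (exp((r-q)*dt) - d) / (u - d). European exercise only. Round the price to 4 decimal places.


dt = T/N = 0.250000
u = exp(sigma*sqrt(dt)) = 1.105171; d = 1/u = 0.904837
p = (exp((r-q)*dt) - d) / (u - d) = 0.496281
Discount per step: exp(-r*dt) = 0.995759
Stock lattice S(k, i) with i counting down-moves:
  k=0: S(0,0) = 1.0700
  k=1: S(1,0) = 1.1825; S(1,1) = 0.9682
  k=2: S(2,0) = 1.3069; S(2,1) = 1.0700; S(2,2) = 0.8760
  k=3: S(3,0) = 1.4443; S(3,1) = 1.1825; S(3,2) = 0.9682; S(3,3) = 0.7927
Terminal payoffs V(N, i) = max(K - S_T, 0):
  V(3,0) = 0.000000; V(3,1) = 0.000000; V(3,2) = 0.021824; V(3,3) = 0.197325
Backward induction: V(k, i) = exp(-r*dt) * [p * V(k+1, i) + (1-p) * V(k+1, i+1)].
  V(2,0) = exp(-r*dt) * [p*0.000000 + (1-p)*0.000000] = 0.000000
  V(2,1) = exp(-r*dt) * [p*0.000000 + (1-p)*0.021824] = 0.010947
  V(2,2) = exp(-r*dt) * [p*0.021824 + (1-p)*0.197325] = 0.109760
  V(1,0) = exp(-r*dt) * [p*0.000000 + (1-p)*0.010947] = 0.005491
  V(1,1) = exp(-r*dt) * [p*0.010947 + (1-p)*0.109760] = 0.060463
  V(0,0) = exp(-r*dt) * [p*0.005491 + (1-p)*0.060463] = 0.033041

Answer: Price = V(0,0) = 0.0330


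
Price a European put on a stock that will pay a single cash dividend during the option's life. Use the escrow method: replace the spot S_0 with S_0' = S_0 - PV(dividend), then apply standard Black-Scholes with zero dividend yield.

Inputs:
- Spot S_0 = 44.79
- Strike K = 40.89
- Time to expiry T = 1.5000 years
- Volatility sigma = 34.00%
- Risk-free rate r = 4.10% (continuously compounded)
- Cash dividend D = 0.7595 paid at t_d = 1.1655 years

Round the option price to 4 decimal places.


Answer: Price = 4.3528

Derivation:
PV(D) = D * exp(-r * t_d) = 0.7595 * 0.95333826 = 0.72406041
S_0' = S_0 - PV(D) = 44.7900 - 0.72406041 = 44.06593959
d1 = (ln(S_0'/K) + (r + sigma^2/2)*T) / (sigma*sqrt(T)) = 0.53552955
d2 = d1 - sigma*sqrt(T) = 0.11911630
exp(-rT) = 0.94035295
N(-d1) = 0.29614186; N(-d2) = 0.45259161
P = K * exp(-rT) * N(-d2) - S_0' * N(-d1) = 40.8900 * 0.94035295 * 0.45259161 - 44.06593959 * 0.29614186 = 4.3528


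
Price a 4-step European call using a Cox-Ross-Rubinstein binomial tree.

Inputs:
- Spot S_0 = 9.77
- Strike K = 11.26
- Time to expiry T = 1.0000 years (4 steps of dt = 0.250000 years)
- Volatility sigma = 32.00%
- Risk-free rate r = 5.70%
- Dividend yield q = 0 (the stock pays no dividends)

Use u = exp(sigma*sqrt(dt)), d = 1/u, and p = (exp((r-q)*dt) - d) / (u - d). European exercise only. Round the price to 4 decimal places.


Answer: Price = V(0,0) = 0.9737

Derivation:
dt = T/N = 0.250000
u = exp(sigma*sqrt(dt)) = 1.173511; d = 1/u = 0.852144
p = (exp((r-q)*dt) - d) / (u - d) = 0.504744
Discount per step: exp(-r*dt) = 0.985851
Stock lattice S(k, i) with i counting down-moves:
  k=0: S(0,0) = 9.7700
  k=1: S(1,0) = 11.4652; S(1,1) = 8.3254
  k=2: S(2,0) = 13.4545; S(2,1) = 9.7700; S(2,2) = 7.0945
  k=3: S(3,0) = 15.7890; S(3,1) = 11.4652; S(3,2) = 8.3254; S(3,3) = 6.0455
  k=4: S(4,0) = 18.5286; S(4,1) = 13.4545; S(4,2) = 9.7700; S(4,3) = 7.0945; S(4,4) = 5.1516
Terminal payoffs V(N, i) = max(S_T - K, 0):
  V(4,0) = 7.268618; V(4,1) = 2.194538; V(4,2) = 0.000000; V(4,3) = 0.000000; V(4,4) = 0.000000
Backward induction: V(k, i) = exp(-r*dt) * [p * V(k+1, i) + (1-p) * V(k+1, i+1)].
  V(3,0) = exp(-r*dt) * [p*7.268618 + (1-p)*2.194538] = 4.688364
  V(3,1) = exp(-r*dt) * [p*2.194538 + (1-p)*0.000000] = 1.092008
  V(3,2) = exp(-r*dt) * [p*0.000000 + (1-p)*0.000000] = 0.000000
  V(3,3) = exp(-r*dt) * [p*0.000000 + (1-p)*0.000000] = 0.000000
  V(2,0) = exp(-r*dt) * [p*4.688364 + (1-p)*1.092008] = 2.866114
  V(2,1) = exp(-r*dt) * [p*1.092008 + (1-p)*0.000000] = 0.543386
  V(2,2) = exp(-r*dt) * [p*0.000000 + (1-p)*0.000000] = 0.000000
  V(1,0) = exp(-r*dt) * [p*2.866114 + (1-p)*0.543386] = 1.691494
  V(1,1) = exp(-r*dt) * [p*0.543386 + (1-p)*0.000000] = 0.270391
  V(0,0) = exp(-r*dt) * [p*1.691494 + (1-p)*0.270391] = 0.973710


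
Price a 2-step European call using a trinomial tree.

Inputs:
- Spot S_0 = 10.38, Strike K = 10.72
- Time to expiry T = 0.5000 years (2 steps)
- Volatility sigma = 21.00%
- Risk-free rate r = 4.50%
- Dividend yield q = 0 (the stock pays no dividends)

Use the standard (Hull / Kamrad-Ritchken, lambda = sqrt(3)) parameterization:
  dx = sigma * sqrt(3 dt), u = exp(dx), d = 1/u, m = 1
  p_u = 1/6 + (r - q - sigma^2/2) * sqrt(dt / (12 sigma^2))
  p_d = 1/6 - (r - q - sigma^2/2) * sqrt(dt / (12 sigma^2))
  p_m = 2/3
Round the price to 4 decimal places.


dt = T/N = 0.250000; dx = sigma*sqrt(3*dt) = 0.181865
u = exp(dx) = 1.199453; d = 1/u = 0.833714
p_u = 0.182441, p_m = 0.666667, p_d = 0.150893
Discount per step: exp(-r*dt) = 0.988813
Stock lattice S(k, j) with j the centered position index:
  k=0: S(0,+0) = 10.3800
  k=1: S(1,-1) = 8.6539; S(1,+0) = 10.3800; S(1,+1) = 12.4503
  k=2: S(2,-2) = 7.2149; S(2,-1) = 8.6539; S(2,+0) = 10.3800; S(2,+1) = 12.4503; S(2,+2) = 14.9336
Terminal payoffs V(N, j) = max(S_T - K, 0):
  V(2,-2) = 0.000000; V(2,-1) = 0.000000; V(2,+0) = 0.000000; V(2,+1) = 1.730319; V(2,+2) = 4.213568
Backward induction: V(k, j) = exp(-r*dt) * [p_u * V(k+1, j+1) + p_m * V(k+1, j) + p_d * V(k+1, j-1)]
  V(1,-1) = exp(-r*dt) * [p_u*0.000000 + p_m*0.000000 + p_d*0.000000] = 0.000000
  V(1,+0) = exp(-r*dt) * [p_u*1.730319 + p_m*0.000000 + p_d*0.000000] = 0.312149
  V(1,+1) = exp(-r*dt) * [p_u*4.213568 + p_m*1.730319 + p_d*0.000000] = 1.900768
  V(0,+0) = exp(-r*dt) * [p_u*1.900768 + p_m*0.312149 + p_d*0.000000] = 0.548669

Answer: Price = V(0,0) = 0.5487


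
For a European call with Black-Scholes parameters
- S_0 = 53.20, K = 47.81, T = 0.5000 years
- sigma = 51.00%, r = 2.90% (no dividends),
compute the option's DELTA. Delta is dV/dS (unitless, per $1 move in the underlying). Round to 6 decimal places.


Answer: Delta = 0.697331

Derivation:
d1 = 0.5167385888; d2 = 0.1561141304
phi(d1) = 0.3490821779; exp(-qT) = 1.0000000000; exp(-rT) = 0.9856046187
N(d1) = 0.6973306727
Delta = exp(-qT) * N(d1) = 1.0000000000 * 0.6973306727 = 0.697331


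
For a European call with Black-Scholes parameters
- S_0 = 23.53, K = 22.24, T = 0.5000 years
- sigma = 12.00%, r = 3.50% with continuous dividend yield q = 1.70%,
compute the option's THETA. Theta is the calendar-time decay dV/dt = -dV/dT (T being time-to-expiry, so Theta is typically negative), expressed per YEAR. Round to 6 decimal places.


Answer: Theta = -0.839916

Derivation:
d1 = 0.8129810941; d2 = 0.7281282804
phi(d1) = 0.2866745545; exp(-qT) = 0.9915360229; exp(-rT) = 0.9826522357
Theta = -S*exp(-qT)*phi(d1)*sigma/(2*sqrt(T)) - r*K*exp(-rT)*N(d2) + q*S*exp(-qT)*N(d1)
N(d1) = 0.7918855511; N(d2) = 0.7667324682; sqrt(T) = 0.7071067812
Term 1 = -23.5300 * 0.9915360229 * 0.2866745545 * 0.1200 / (2 * 0.7071067812) = -0.5675260731
Term 2 = -0.0350 * 22.2400 * 0.9826522357 * 0.7667324682 = -0.5864709816
Term 3 = 0.0170 * 23.5300 * 0.9915360229 * 0.7918855511 = 0.3140810718
Theta = -0.5675260731 + (-0.5864709816) + (0.3140810718) = -0.839916


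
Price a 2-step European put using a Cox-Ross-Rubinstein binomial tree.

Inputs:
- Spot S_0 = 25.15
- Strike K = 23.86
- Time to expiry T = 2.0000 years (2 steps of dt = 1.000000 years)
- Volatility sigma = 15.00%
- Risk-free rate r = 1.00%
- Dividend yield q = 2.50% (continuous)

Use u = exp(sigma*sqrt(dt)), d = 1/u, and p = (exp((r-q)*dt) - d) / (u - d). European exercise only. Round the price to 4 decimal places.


dt = T/N = 1.000000
u = exp(sigma*sqrt(dt)) = 1.161834; d = 1/u = 0.860708
p = (exp((r-q)*dt) - d) / (u - d) = 0.413129
Discount per step: exp(-r*dt) = 0.990050
Stock lattice S(k, i) with i counting down-moves:
  k=0: S(0,0) = 25.1500
  k=1: S(1,0) = 29.2201; S(1,1) = 21.6468
  k=2: S(2,0) = 33.9489; S(2,1) = 25.1500; S(2,2) = 18.6316
Terminal payoffs V(N, i) = max(K - S_T, 0):
  V(2,0) = 0.000000; V(2,1) = 0.000000; V(2,2) = 5.228422
Backward induction: V(k, i) = exp(-r*dt) * [p * V(k+1, i) + (1-p) * V(k+1, i+1)].
  V(1,0) = exp(-r*dt) * [p*0.000000 + (1-p)*0.000000] = 0.000000
  V(1,1) = exp(-r*dt) * [p*0.000000 + (1-p)*5.228422] = 3.037878
  V(0,0) = exp(-r*dt) * [p*0.000000 + (1-p)*3.037878] = 1.765103

Answer: Price = V(0,0) = 1.7651


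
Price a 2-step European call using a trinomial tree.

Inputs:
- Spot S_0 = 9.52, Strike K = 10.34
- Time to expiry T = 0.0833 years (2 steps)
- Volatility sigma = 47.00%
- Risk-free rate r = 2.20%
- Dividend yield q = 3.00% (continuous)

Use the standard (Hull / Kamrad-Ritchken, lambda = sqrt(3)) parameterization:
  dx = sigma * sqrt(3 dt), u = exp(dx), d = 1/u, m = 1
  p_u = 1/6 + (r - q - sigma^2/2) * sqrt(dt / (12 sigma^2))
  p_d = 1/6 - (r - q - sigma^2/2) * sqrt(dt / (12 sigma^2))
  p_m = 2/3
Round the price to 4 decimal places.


Answer: Price = V(0,0) = 0.2494

Derivation:
dt = T/N = 0.041650; dx = sigma*sqrt(3*dt) = 0.166137
u = exp(dx) = 1.180735; d = 1/u = 0.846930
p_u = 0.151819, p_m = 0.666667, p_d = 0.181514
Discount per step: exp(-r*dt) = 0.999084
Stock lattice S(k, j) with j the centered position index:
  k=0: S(0,+0) = 9.5200
  k=1: S(1,-1) = 8.0628; S(1,+0) = 9.5200; S(1,+1) = 11.2406
  k=2: S(2,-2) = 6.8286; S(2,-1) = 8.0628; S(2,+0) = 9.5200; S(2,+1) = 11.2406; S(2,+2) = 13.2722
Terminal payoffs V(N, j) = max(S_T - K, 0):
  V(2,-2) = 0.000000; V(2,-1) = 0.000000; V(2,+0) = 0.000000; V(2,+1) = 0.900594; V(2,+2) = 2.932159
Backward induction: V(k, j) = exp(-r*dt) * [p_u * V(k+1, j+1) + p_m * V(k+1, j) + p_d * V(k+1, j-1)]
  V(1,-1) = exp(-r*dt) * [p_u*0.000000 + p_m*0.000000 + p_d*0.000000] = 0.000000
  V(1,+0) = exp(-r*dt) * [p_u*0.900594 + p_m*0.000000 + p_d*0.000000] = 0.136602
  V(1,+1) = exp(-r*dt) * [p_u*2.932159 + p_m*0.900594 + p_d*0.000000] = 1.044596
  V(0,+0) = exp(-r*dt) * [p_u*1.044596 + p_m*0.136602 + p_d*0.000000] = 0.249429


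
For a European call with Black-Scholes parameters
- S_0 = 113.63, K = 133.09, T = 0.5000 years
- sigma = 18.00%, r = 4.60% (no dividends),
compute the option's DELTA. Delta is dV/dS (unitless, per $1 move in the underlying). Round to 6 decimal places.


Answer: Delta = 0.159229

Derivation:
d1 = -0.9976336637; d2 = -1.1249128843
phi(d1) = 0.2425433076; exp(-qT) = 1.0000000000; exp(-rT) = 0.9772624838
N(d1) = 0.1592285155
Delta = exp(-qT) * N(d1) = 1.0000000000 * 0.1592285155 = 0.159229


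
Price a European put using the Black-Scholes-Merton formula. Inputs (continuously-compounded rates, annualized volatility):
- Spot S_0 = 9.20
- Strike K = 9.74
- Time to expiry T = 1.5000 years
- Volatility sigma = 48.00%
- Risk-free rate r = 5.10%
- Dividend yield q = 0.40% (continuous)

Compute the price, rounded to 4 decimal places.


Answer: Price = 2.0395

Derivation:
d1 = (ln(S/K) + (r - q + 0.5*sigma^2) * T) / (sigma * sqrt(T)) = 0.31683872
d2 = d1 - sigma * sqrt(T) = -0.27103882
exp(-rT) = 0.92635291; exp(-qT) = 0.99401796
P = K * exp(-rT) * N(-d2) - S_0 * exp(-qT) * N(-d1)
N(-d1) = 0.37568299; N(-d2) = 0.60681941
P = 9.7400 * 0.92635291 * 0.60681941 - 9.2000 * 0.99401796 * 0.37568299 = 2.0395


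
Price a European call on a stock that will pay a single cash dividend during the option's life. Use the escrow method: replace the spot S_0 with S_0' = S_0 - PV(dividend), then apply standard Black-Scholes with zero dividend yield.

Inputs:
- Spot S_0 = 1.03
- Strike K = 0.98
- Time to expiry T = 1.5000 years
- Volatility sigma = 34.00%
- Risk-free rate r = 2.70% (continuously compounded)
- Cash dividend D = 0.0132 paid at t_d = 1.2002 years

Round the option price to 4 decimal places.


Answer: Price = 0.2023

Derivation:
PV(D) = D * exp(-r * t_d) = 0.0132 * 0.96811403 = 0.01277911
S_0' = S_0 - PV(D) = 1.0300 - 0.01277911 = 1.01722089
d1 = (ln(S_0'/K) + (r + sigma^2/2)*T) / (sigma*sqrt(T)) = 0.39498503
d2 = d1 - sigma*sqrt(T) = -0.02142822
exp(-rT) = 0.96030916
N(d1) = 0.65357303; N(d2) = 0.49145203
C = S_0' * N(d1) - K * exp(-rT) * N(d2) = 1.01722089 * 0.65357303 - 0.9800 * 0.96030916 * 0.49145203 = 0.2023


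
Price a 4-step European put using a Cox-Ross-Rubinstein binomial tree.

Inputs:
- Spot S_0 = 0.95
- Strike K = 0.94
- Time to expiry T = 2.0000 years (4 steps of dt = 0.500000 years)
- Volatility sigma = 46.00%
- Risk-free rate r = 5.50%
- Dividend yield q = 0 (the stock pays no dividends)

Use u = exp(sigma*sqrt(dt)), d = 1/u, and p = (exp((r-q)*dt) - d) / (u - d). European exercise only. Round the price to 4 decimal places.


dt = T/N = 0.500000
u = exp(sigma*sqrt(dt)) = 1.384403; d = 1/u = 0.722333
p = (exp((r-q)*dt) - d) / (u - d) = 0.461505
Discount per step: exp(-r*dt) = 0.972875
Stock lattice S(k, i) with i counting down-moves:
  k=0: S(0,0) = 0.9500
  k=1: S(1,0) = 1.3152; S(1,1) = 0.6862
  k=2: S(2,0) = 1.8207; S(2,1) = 0.9500; S(2,2) = 0.4957
  k=3: S(3,0) = 2.5206; S(3,1) = 1.3152; S(3,2) = 0.6862; S(3,3) = 0.3580
  k=4: S(4,0) = 3.4896; S(4,1) = 1.8207; S(4,2) = 0.9500; S(4,3) = 0.4957; S(4,4) = 0.2586
Terminal payoffs V(N, i) = max(K - S_T, 0):
  V(4,0) = 0.000000; V(4,1) = 0.000000; V(4,2) = 0.000000; V(4,3) = 0.444323; V(4,4) = 0.681373
Backward induction: V(k, i) = exp(-r*dt) * [p * V(k+1, i) + (1-p) * V(k+1, i+1)].
  V(3,0) = exp(-r*dt) * [p*0.000000 + (1-p)*0.000000] = 0.000000
  V(3,1) = exp(-r*dt) * [p*0.000000 + (1-p)*0.000000] = 0.000000
  V(3,2) = exp(-r*dt) * [p*0.000000 + (1-p)*0.444323] = 0.232776
  V(3,3) = exp(-r*dt) * [p*0.444323 + (1-p)*0.681373] = 0.556459
  V(2,0) = exp(-r*dt) * [p*0.000000 + (1-p)*0.000000] = 0.000000
  V(2,1) = exp(-r*dt) * [p*0.000000 + (1-p)*0.232776] = 0.121948
  V(2,2) = exp(-r*dt) * [p*0.232776 + (1-p)*0.556459] = 0.396035
  V(1,0) = exp(-r*dt) * [p*0.000000 + (1-p)*0.121948] = 0.063887
  V(1,1) = exp(-r*dt) * [p*0.121948 + (1-p)*0.396035] = 0.262231
  V(0,0) = exp(-r*dt) * [p*0.063887 + (1-p)*0.262231] = 0.166065

Answer: Price = V(0,0) = 0.1661


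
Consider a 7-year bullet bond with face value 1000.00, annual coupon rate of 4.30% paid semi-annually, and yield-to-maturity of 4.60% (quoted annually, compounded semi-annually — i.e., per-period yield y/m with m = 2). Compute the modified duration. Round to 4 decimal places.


Coupon per period c = face * coupon_rate / m = 21.500000
Periods per year m = 2; per-period yield y/m = 0.023000
Number of cashflows N = 14
Cashflows (t years, CF_t, discount factor 1/(1+y/m)^(m*t), PV):
  t = 0.5000: CF_t = 21.500000, DF = 0.977517, PV = 21.016618
  t = 1.0000: CF_t = 21.500000, DF = 0.955540, PV = 20.544103
  t = 1.5000: CF_t = 21.500000, DF = 0.934056, PV = 20.082213
  t = 2.0000: CF_t = 21.500000, DF = 0.913056, PV = 19.630706
  t = 2.5000: CF_t = 21.500000, DF = 0.892528, PV = 19.189351
  t = 3.0000: CF_t = 21.500000, DF = 0.872461, PV = 18.757919
  t = 3.5000: CF_t = 21.500000, DF = 0.852846, PV = 18.336187
  t = 4.0000: CF_t = 21.500000, DF = 0.833671, PV = 17.923936
  t = 4.5000: CF_t = 21.500000, DF = 0.814928, PV = 17.520954
  t = 5.0000: CF_t = 21.500000, DF = 0.796606, PV = 17.127033
  t = 5.5000: CF_t = 21.500000, DF = 0.778696, PV = 16.741967
  t = 6.0000: CF_t = 21.500000, DF = 0.761189, PV = 16.365559
  t = 6.5000: CF_t = 21.500000, DF = 0.744075, PV = 15.997614
  t = 7.0000: CF_t = 1021.500000, DF = 0.727346, PV = 742.984064
Price P = sum_t PV_t = 982.218225
First compute Macaulay numerator sum_t t * PV_t:
  t * PV_t at t = 0.5000: 10.508309
  t * PV_t at t = 1.0000: 20.544103
  t * PV_t at t = 1.5000: 30.123319
  t * PV_t at t = 2.0000: 39.261413
  t * PV_t at t = 2.5000: 47.973378
  t * PV_t at t = 3.0000: 56.273757
  t * PV_t at t = 3.5000: 64.176654
  t * PV_t at t = 4.0000: 71.695745
  t * PV_t at t = 4.5000: 78.844294
  t * PV_t at t = 5.0000: 85.635163
  t * PV_t at t = 5.5000: 92.080820
  t * PV_t at t = 6.0000: 98.193357
  t * PV_t at t = 6.5000: 103.984493
  t * PV_t at t = 7.0000: 5200.888450
Macaulay duration D = 6000.183254 / 982.218225 = 6.108809
Modified duration = D / (1 + y/m) = 6.108809 / (1 + 0.023000) = 5.971465

Answer: Modified duration = 5.9715


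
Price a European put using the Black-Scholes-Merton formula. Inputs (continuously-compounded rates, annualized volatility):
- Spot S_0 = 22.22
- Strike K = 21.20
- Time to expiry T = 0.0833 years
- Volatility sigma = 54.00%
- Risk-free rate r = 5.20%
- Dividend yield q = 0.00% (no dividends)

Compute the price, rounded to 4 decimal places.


Answer: Price = 0.8620

Derivation:
d1 = (ln(S/K) + (r - q + 0.5*sigma^2) * T) / (sigma * sqrt(T)) = 0.40723106
d2 = d1 - sigma * sqrt(T) = 0.25137767
exp(-rT) = 0.99567777; exp(-qT) = 1.00000000
P = K * exp(-rT) * N(-d2) - S_0 * exp(-qT) * N(-d1)
N(-d1) = 0.34191915; N(-d2) = 0.40076107
P = 21.2000 * 0.99567777 * 0.40076107 - 22.2200 * 1.00000000 * 0.34191915 = 0.8620


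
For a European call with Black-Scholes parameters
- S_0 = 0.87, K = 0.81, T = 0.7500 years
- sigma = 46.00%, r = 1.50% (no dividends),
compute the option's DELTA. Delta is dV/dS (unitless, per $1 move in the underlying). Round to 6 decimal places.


d1 = 0.4068034195; d2 = 0.0084317337
phi(d1) = 0.3672608045; exp(-qT) = 1.0000000000; exp(-rT) = 0.9888130446
N(d1) = 0.6579238125
Delta = exp(-qT) * N(d1) = 1.0000000000 * 0.6579238125 = 0.657924

Answer: Delta = 0.657924


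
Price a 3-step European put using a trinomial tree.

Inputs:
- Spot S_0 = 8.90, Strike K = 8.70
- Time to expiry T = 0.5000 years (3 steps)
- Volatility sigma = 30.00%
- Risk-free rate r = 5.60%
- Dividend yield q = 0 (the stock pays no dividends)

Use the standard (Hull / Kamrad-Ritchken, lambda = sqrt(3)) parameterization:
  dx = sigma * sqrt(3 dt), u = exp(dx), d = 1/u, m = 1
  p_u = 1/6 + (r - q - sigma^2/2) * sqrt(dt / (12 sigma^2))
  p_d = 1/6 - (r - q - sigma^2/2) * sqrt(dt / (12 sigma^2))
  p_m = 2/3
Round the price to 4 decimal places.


dt = T/N = 0.166667; dx = sigma*sqrt(3*dt) = 0.212132
u = exp(dx) = 1.236311; d = 1/u = 0.808858
p_u = 0.170988, p_m = 0.666667, p_d = 0.162345
Discount per step: exp(-r*dt) = 0.990710
Stock lattice S(k, j) with j the centered position index:
  k=0: S(0,+0) = 8.9000
  k=1: S(1,-1) = 7.1988; S(1,+0) = 8.9000; S(1,+1) = 11.0032
  k=2: S(2,-2) = 5.8228; S(2,-1) = 7.1988; S(2,+0) = 8.9000; S(2,+1) = 11.0032; S(2,+2) = 13.6033
  k=3: S(3,-3) = 4.7098; S(3,-2) = 5.8228; S(3,-1) = 7.1988; S(3,+0) = 8.9000; S(3,+1) = 11.0032; S(3,+2) = 13.6033; S(3,+3) = 16.8180
Terminal payoffs V(N, j) = max(K - S_T, 0):
  V(3,-3) = 3.990154; V(3,-2) = 2.877165; V(3,-1) = 1.501165; V(3,+0) = 0.000000; V(3,+1) = 0.000000; V(3,+2) = 0.000000; V(3,+3) = 0.000000
Backward induction: V(k, j) = exp(-r*dt) * [p_u * V(k+1, j+1) + p_m * V(k+1, j) + p_d * V(k+1, j-1)]
  V(2,-2) = exp(-r*dt) * [p_u*1.501165 + p_m*2.877165 + p_d*3.990154] = 2.796353
  V(2,-1) = exp(-r*dt) * [p_u*0.000000 + p_m*1.501165 + p_d*2.877165] = 1.454235
  V(2,+0) = exp(-r*dt) * [p_u*0.000000 + p_m*0.000000 + p_d*1.501165] = 0.241443
  V(2,+1) = exp(-r*dt) * [p_u*0.000000 + p_m*0.000000 + p_d*0.000000] = 0.000000
  V(2,+2) = exp(-r*dt) * [p_u*0.000000 + p_m*0.000000 + p_d*0.000000] = 0.000000
  V(1,-1) = exp(-r*dt) * [p_u*0.241443 + p_m*1.454235 + p_d*2.796353] = 1.451142
  V(1,+0) = exp(-r*dt) * [p_u*0.000000 + p_m*0.241443 + p_d*1.454235] = 0.393362
  V(1,+1) = exp(-r*dt) * [p_u*0.000000 + p_m*0.000000 + p_d*0.241443] = 0.038833
  V(0,+0) = exp(-r*dt) * [p_u*0.038833 + p_m*0.393362 + p_d*1.451142] = 0.499781

Answer: Price = V(0,0) = 0.4998


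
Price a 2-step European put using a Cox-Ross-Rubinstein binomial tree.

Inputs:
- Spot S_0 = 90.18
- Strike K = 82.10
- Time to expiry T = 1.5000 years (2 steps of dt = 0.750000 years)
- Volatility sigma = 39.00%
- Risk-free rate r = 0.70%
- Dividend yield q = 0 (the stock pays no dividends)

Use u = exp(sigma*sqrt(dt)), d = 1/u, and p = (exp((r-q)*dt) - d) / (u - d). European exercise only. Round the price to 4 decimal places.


dt = T/N = 0.750000
u = exp(sigma*sqrt(dt)) = 1.401790; d = 1/u = 0.713374
p = (exp((r-q)*dt) - d) / (u - d) = 0.424002
Discount per step: exp(-r*dt) = 0.994764
Stock lattice S(k, i) with i counting down-moves:
  k=0: S(0,0) = 90.1800
  k=1: S(1,0) = 126.4134; S(1,1) = 64.3320
  k=2: S(2,0) = 177.2050; S(2,1) = 90.1800; S(2,2) = 45.8928
Terminal payoffs V(N, i) = max(K - S_T, 0):
  V(2,0) = 0.000000; V(2,1) = 0.000000; V(2,2) = 36.207218
Backward induction: V(k, i) = exp(-r*dt) * [p * V(k+1, i) + (1-p) * V(k+1, i+1)].
  V(1,0) = exp(-r*dt) * [p*0.000000 + (1-p)*0.000000] = 0.000000
  V(1,1) = exp(-r*dt) * [p*0.000000 + (1-p)*36.207218] = 20.746067
  V(0,0) = exp(-r*dt) * [p*0.000000 + (1-p)*20.746067] = 11.887113

Answer: Price = V(0,0) = 11.8871


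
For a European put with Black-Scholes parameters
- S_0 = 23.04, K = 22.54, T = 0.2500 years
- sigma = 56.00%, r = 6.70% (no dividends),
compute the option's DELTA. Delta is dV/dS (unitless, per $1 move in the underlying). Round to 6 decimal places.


d1 = 0.2781797401; d2 = -0.0018202599
phi(d1) = 0.3838012198; exp(-qT) = 1.0000000000; exp(-rT) = 0.9833895013
N(-d1) = 0.3904371932
Delta = -exp(-qT) * N(-d1) = -1.0000000000 * 0.3904371932 = -0.390437

Answer: Delta = -0.390437


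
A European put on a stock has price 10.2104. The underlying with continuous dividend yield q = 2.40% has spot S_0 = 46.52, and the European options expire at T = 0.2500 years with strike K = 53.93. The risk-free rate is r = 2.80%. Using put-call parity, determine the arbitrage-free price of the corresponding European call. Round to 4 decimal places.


Answer: Call price = 2.8983

Derivation:
Put-call parity: C - P = S_0 * exp(-qT) - K * exp(-rT).
S_0 * exp(-qT) = 46.5200 * 0.99401796 = 46.24171569
K * exp(-rT) = 53.9300 * 0.99302444 = 53.55380821
C = P + S*exp(-qT) - K*exp(-rT)
C = 10.2104 + 46.24171569 - 53.55380821 = 2.8983


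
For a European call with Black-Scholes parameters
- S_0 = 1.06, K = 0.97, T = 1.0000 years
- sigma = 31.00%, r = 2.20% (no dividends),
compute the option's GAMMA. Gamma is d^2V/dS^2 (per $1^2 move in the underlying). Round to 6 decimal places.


Answer: Gamma = 1.064822

Derivation:
d1 = 0.5121874697; d2 = 0.2021874697
phi(d1) = 0.3499004704; exp(-qT) = 1.0000000000; exp(-rT) = 0.9782402351
Gamma = exp(-qT) * phi(d1) / (S * sigma * sqrt(T)) = 1.0000000000 * 0.3499004704 / (1.0600 * 0.3100 * 1.0000000000) = 1.064822


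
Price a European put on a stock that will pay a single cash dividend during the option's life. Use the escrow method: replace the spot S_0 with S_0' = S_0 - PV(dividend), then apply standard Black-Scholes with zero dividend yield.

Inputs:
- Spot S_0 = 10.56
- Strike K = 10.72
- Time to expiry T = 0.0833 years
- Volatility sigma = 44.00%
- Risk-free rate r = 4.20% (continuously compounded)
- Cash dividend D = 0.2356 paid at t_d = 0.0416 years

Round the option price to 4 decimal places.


PV(D) = D * exp(-r * t_d) = 0.2356 * 0.99825433 = 0.23518872
S_0' = S_0 - PV(D) = 10.5600 - 0.23518872 = 10.32481128
d1 = (ln(S_0'/K) + (r + sigma^2/2)*T) / (sigma*sqrt(T)) = -0.20473200
d2 = d1 - sigma*sqrt(T) = -0.33172365
exp(-rT) = 0.99650751
N(-d1) = 0.58110924; N(-d2) = 0.62995103
P = K * exp(-rT) * N(-d2) - S_0' * N(-d1) = 10.7200 * 0.99650751 * 0.62995103 - 10.32481128 * 0.58110924 = 0.7296

Answer: Price = 0.7296
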